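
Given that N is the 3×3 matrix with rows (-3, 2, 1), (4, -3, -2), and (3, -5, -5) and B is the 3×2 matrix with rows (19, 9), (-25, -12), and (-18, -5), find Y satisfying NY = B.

Y = [[-6, -5], [1, -4], [-1, 2]]

N is on the left of Y, so left-multiply by N⁻¹: Y = N⁻¹B.
det N = 2, so N⁻¹ = [[5/2, 5/2, -1/2], [7, 6, -1], [-11/2, -9/2, 1/2]].
Y = N⁻¹B = [[5/2, 5/2, -1/2], [7, 6, -1], [-11/2, -9/2, 1/2]] · [[19, 9], [-25, -12], [-18, -5]] = [[-6, -5], [1, -4], [-1, 2]].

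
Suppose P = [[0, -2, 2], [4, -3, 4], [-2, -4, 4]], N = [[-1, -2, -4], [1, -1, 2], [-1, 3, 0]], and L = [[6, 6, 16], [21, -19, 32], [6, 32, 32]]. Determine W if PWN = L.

Isolating W: multiply by P⁻¹ from the left and N⁻¹ from the right, so W = P⁻¹LN⁻¹.
P has determinant 4; P⁻¹ = [[1, 0, -1/2], [-6, 1, 2], [-11/2, 1, 2]].
det N = 2, so N⁻¹ = [[-3, -6, -4], [-1, -2, -1], [1, 5/2, 3/2]].
P⁻¹L = [[3, -10, 0], [-3, 9, 0], [0, 12, 8]].
W = (P⁻¹L)N⁻¹ = [[1, 2, -2], [0, 0, 3], [-4, -4, 0]].

W = [[1, 2, -2], [0, 0, 3], [-4, -4, 0]]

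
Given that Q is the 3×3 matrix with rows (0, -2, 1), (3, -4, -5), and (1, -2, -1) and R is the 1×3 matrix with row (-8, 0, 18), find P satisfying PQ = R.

P = [[6, -2, -2]]

Right-multiplying both sides by Q⁻¹ gives P = RQ⁻¹.
det Q = 2, so Q⁻¹ = [[-3, -2, 7], [-1, -1/2, 3/2], [-1, -1, 3]].
P = RQ⁻¹ = [[-8, 0, 18]] · [[-3, -2, 7], [-1, -1/2, 3/2], [-1, -1, 3]] = [[6, -2, -2]].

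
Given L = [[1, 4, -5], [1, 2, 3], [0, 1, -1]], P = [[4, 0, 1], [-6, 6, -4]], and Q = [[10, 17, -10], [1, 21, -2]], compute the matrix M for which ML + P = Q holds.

ML = Q − P = [[6, 17, -11], [7, 15, 2]].
Since L sits to the right of M, M = (Q − P)L⁻¹.
L has determinant -6; L⁻¹ = [[5/6, 1/6, -11/3], [-1/6, 1/6, 4/3], [-1/6, 1/6, 1/3]].
M = (Q − P)L⁻¹ = [[4, 2, -3], [3, 4, -5]].

M = [[4, 2, -3], [3, 4, -5]]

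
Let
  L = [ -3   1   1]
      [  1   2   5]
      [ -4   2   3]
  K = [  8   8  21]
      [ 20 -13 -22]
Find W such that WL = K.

W = [[6, 6, -5], [1, -1, -6]]

Since L sits to the right of W, W = KL⁻¹.
L has determinant -1; L⁻¹ = [[4, 1, -3], [23, 5, -16], [-10, -2, 7]].
W = KL⁻¹ = [[8, 8, 21], [20, -13, -22]] · [[4, 1, -3], [23, 5, -16], [-10, -2, 7]] = [[6, 6, -5], [1, -1, -6]].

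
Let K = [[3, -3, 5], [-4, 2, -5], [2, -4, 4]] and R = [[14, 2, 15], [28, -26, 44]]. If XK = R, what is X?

X = [[4, -3, -5], [6, -2, 1]]

K is on the right of X, so right-multiply by K⁻¹: X = RK⁻¹.
det K = 6; the adjugate gives K⁻¹ = [[-2, -4/3, 5/6], [1, 1/3, -5/6], [2, 1, -1]].
X = RK⁻¹ = [[14, 2, 15], [28, -26, 44]] · [[-2, -4/3, 5/6], [1, 1/3, -5/6], [2, 1, -1]] = [[4, -3, -5], [6, -2, 1]].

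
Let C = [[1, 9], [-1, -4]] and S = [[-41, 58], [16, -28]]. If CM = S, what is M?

M = [[4, 4], [-5, 6]]

Left-multiplying both sides by C⁻¹ gives M = C⁻¹S.
det C = 5, so C⁻¹ = [[-4/5, -9/5], [1/5, 1/5]].
M = C⁻¹S = [[-4/5, -9/5], [1/5, 1/5]] · [[-41, 58], [16, -28]] = [[4, 4], [-5, 6]].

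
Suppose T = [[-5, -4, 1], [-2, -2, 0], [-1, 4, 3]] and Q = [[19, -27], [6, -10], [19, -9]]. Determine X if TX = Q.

X = [[-5, 4], [2, 1], [2, -3]]

Since T multiplies X on the left, X = T⁻¹Q.
det T = -4, so T⁻¹ = [[3/2, -4, -1/2], [-3/2, 7/2, 1/2], [5/2, -6, -1/2]].
X = T⁻¹Q = [[3/2, -4, -1/2], [-3/2, 7/2, 1/2], [5/2, -6, -1/2]] · [[19, -27], [6, -10], [19, -9]] = [[-5, 4], [2, 1], [2, -3]].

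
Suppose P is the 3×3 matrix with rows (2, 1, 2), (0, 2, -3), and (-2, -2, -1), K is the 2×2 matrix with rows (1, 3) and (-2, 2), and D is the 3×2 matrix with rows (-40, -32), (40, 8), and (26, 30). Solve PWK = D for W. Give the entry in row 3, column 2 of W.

Left-multiply by P⁻¹ and right-multiply by K⁻¹: W = P⁻¹DK⁻¹.
det P = -2, so P⁻¹ = [[4, 3/2, 7/2], [-3, -1, -3], [-2, -1, -2]].
K has determinant 8; K⁻¹ = [[1/4, -3/8], [1/4, 1/8]].
P⁻¹D = [[-9, -11], [2, -2], [-12, -4]].
W = (P⁻¹D)K⁻¹ = [[-5, 2], [0, -1], [-4, 4]].

4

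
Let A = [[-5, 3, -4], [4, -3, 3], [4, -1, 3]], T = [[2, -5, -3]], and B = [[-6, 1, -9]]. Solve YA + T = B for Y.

Y = [[0, -2, 0]]

YA = B − T = [[-8, 6, -6]].
A is on the right of Y, so right-multiply by A⁻¹: Y = (B − T)A⁻¹.
det A = -2, so A⁻¹ = [[3, 5/2, 3/2], [0, -1/2, 1/2], [-4, -7/2, -3/2]].
Y = (B − T)A⁻¹ = [[0, -2, 0]].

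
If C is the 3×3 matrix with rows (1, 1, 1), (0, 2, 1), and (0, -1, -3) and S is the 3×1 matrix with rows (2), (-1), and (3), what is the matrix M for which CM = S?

Since C multiplies M on the left, M = C⁻¹S.
det C = -5, so C⁻¹ = [[1, -2/5, 1/5], [0, 3/5, 1/5], [0, -1/5, -2/5]].
M = C⁻¹S = [[1, -2/5, 1/5], [0, 3/5, 1/5], [0, -1/5, -2/5]] · [[2], [-1], [3]] = [[3], [0], [-1]].

M = [[3], [0], [-1]]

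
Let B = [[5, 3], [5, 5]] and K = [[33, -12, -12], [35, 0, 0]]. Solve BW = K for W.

W = [[6, -6, -6], [1, 6, 6]]

Left-multiplying both sides by B⁻¹ gives W = B⁻¹K.
B has determinant 10; B⁻¹ = [[1/2, -3/10], [-1/2, 1/2]].
W = B⁻¹K = [[1/2, -3/10], [-1/2, 1/2]] · [[33, -12, -12], [35, 0, 0]] = [[6, -6, -6], [1, 6, 6]].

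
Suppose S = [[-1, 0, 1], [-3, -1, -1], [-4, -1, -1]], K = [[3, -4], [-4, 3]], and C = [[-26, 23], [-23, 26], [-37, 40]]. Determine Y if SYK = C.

Y = S⁻¹CK⁻¹ (apply S⁻¹ on the left and K⁻¹ on the right).
det S = -1, so S⁻¹ = [[0, 1, -1], [-1, -5, 4], [1, 1, -1]].
det K = -7; the adjugate gives K⁻¹ = [[-3/7, -4/7], [-4/7, -3/7]].
S⁻¹C = [[14, -14], [-7, 7], [-12, 9]].
Y = (S⁻¹C)K⁻¹ = [[2, -2], [-1, 1], [0, 3]].

Y = [[2, -2], [-1, 1], [0, 3]]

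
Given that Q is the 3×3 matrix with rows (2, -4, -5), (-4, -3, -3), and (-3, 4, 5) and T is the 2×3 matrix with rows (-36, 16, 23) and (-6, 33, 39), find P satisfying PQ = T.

P = [[-1, 4, 6], [0, -3, 6]]

Since Q sits to the right of P, P = TQ⁻¹.
det Q = 3; the adjugate gives Q⁻¹ = [[-1, 0, -1], [29/3, -5/3, 26/3], [-25/3, 4/3, -22/3]].
P = TQ⁻¹ = [[-36, 16, 23], [-6, 33, 39]] · [[-1, 0, -1], [29/3, -5/3, 26/3], [-25/3, 4/3, -22/3]] = [[-1, 4, 6], [0, -3, 6]].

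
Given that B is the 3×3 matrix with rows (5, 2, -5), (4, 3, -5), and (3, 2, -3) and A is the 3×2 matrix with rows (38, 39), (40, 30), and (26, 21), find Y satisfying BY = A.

Y = [[2, 6], [4, -3], [-4, -3]]

Left-multiplying both sides by B⁻¹ gives Y = B⁻¹A.
det B = 4; the adjugate gives B⁻¹ = [[1/4, -1, 5/4], [-3/4, 0, 5/4], [-1/4, -1, 7/4]].
Y = B⁻¹A = [[1/4, -1, 5/4], [-3/4, 0, 5/4], [-1/4, -1, 7/4]] · [[38, 39], [40, 30], [26, 21]] = [[2, 6], [4, -3], [-4, -3]].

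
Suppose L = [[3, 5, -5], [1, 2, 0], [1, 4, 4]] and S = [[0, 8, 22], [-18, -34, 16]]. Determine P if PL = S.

P = [[-2, 3, 3], [-4, -5, -1]]

L is on the right of P, so right-multiply by L⁻¹: P = SL⁻¹.
det L = -6, so L⁻¹ = [[-4/3, 20/3, -5/3], [2/3, -17/6, 5/6], [-1/3, 7/6, -1/6]].
P = SL⁻¹ = [[0, 8, 22], [-18, -34, 16]] · [[-4/3, 20/3, -5/3], [2/3, -17/6, 5/6], [-1/3, 7/6, -1/6]] = [[-2, 3, 3], [-4, -5, -1]].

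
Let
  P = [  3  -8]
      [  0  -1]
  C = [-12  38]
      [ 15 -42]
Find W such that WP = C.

P is on the right of W, so right-multiply by P⁻¹: W = CP⁻¹.
P has determinant -3; P⁻¹ = [[1/3, -8/3], [0, -1]].
W = CP⁻¹ = [[-12, 38], [15, -42]] · [[1/3, -8/3], [0, -1]] = [[-4, -6], [5, 2]].

W = [[-4, -6], [5, 2]]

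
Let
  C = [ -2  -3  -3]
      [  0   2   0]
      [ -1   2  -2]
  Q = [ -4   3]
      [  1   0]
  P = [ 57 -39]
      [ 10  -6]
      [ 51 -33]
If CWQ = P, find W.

W = [[5, -1], [-1, 1], [2, -2]]

Isolating W: multiply by C⁻¹ from the left and Q⁻¹ from the right, so W = C⁻¹PQ⁻¹.
det C = 2, so C⁻¹ = [[-2, -6, 3], [0, 1/2, 0], [1, 7/2, -2]].
det Q = -3; the adjugate gives Q⁻¹ = [[0, 1], [1/3, 4/3]].
C⁻¹P = [[-21, 15], [5, -3], [-10, 6]].
W = (C⁻¹P)Q⁻¹ = [[5, -1], [-1, 1], [2, -2]].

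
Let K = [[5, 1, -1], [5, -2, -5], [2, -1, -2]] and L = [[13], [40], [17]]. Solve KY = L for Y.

Since K multiplies Y on the left, Y = K⁻¹L.
K has determinant -4; K⁻¹ = [[1/4, -3/4, 7/4], [0, 2, -5], [1/4, -7/4, 15/4]].
Y = K⁻¹L = [[1/4, -3/4, 7/4], [0, 2, -5], [1/4, -7/4, 15/4]] · [[13], [40], [17]] = [[3], [-5], [-3]].

Y = [[3], [-5], [-3]]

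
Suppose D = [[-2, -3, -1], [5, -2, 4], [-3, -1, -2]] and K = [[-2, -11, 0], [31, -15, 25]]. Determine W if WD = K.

W = [[6, -1, -5], [3, 5, -4]]

D is on the right of W, so right-multiply by D⁻¹: W = KD⁻¹.
det D = 1, so D⁻¹ = [[8, -5, -14], [-2, 1, 3], [-11, 7, 19]].
W = KD⁻¹ = [[-2, -11, 0], [31, -15, 25]] · [[8, -5, -14], [-2, 1, 3], [-11, 7, 19]] = [[6, -1, -5], [3, 5, -4]].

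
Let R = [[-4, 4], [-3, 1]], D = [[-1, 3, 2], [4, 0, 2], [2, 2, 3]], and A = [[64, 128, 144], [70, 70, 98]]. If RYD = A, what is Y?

Y = [[-3, -5, -5], [5, -1, -1]]

Left-multiply by R⁻¹ and right-multiply by D⁻¹: Y = R⁻¹AD⁻¹.
R has determinant 8; R⁻¹ = [[1/8, -1/2], [3/8, -1/2]].
D has determinant -4; D⁻¹ = [[1, 5/4, -3/2], [2, 7/4, -5/2], [-2, -2, 3]].
R⁻¹A = [[-27, -19, -31], [-11, 13, 5]].
Y = (R⁻¹A)D⁻¹ = [[-3, -5, -5], [5, -1, -1]].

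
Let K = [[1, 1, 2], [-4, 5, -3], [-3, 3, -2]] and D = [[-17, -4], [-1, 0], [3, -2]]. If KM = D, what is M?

Since K multiplies M on the left, M = K⁻¹D.
det K = 6; the adjugate gives K⁻¹ = [[-1/6, 4/3, -13/6], [1/6, 2/3, -5/6], [1/2, -1, 3/2]].
M = K⁻¹D = [[-1/6, 4/3, -13/6], [1/6, 2/3, -5/6], [1/2, -1, 3/2]] · [[-17, -4], [-1, 0], [3, -2]] = [[-5, 5], [-6, 1], [-3, -5]].

M = [[-5, 5], [-6, 1], [-3, -5]]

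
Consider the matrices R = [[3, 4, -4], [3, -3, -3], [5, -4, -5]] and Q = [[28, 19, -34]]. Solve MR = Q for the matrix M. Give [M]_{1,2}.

Since R sits to the right of M, M = QR⁻¹.
det R = -3, so R⁻¹ = [[-1, -12, 8], [0, -5/3, 1], [-1, -32/3, 7]].
M = QR⁻¹ = [[28, 19, -34]] · [[-1, -12, 8], [0, -5/3, 1], [-1, -32/3, 7]] = [[6, -5, 5]].

-5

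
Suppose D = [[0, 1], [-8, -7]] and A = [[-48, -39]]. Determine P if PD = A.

P = [[3, 6]]

Right-multiplying both sides by D⁻¹ gives P = AD⁻¹.
det D = 8; the adjugate gives D⁻¹ = [[-7/8, -1/8], [1, 0]].
P = AD⁻¹ = [[-48, -39]] · [[-7/8, -1/8], [1, 0]] = [[3, 6]].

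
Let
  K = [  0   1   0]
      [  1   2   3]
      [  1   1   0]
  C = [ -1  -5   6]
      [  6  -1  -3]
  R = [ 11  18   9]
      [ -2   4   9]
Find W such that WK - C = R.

W = [[-2, 5, 5], [-3, 2, 2]]

WK = R + C = [[10, 13, 15], [4, 3, 6]].
Right-multiplying both sides by K⁻¹ gives W = (R + C)K⁻¹.
K has determinant 3; K⁻¹ = [[-1, 0, 1], [1, 0, 0], [-1/3, 1/3, -1/3]].
W = (R + C)K⁻¹ = [[-2, 5, 5], [-3, 2, 2]].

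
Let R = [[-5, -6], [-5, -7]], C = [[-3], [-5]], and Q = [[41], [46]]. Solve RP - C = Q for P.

RP = Q + C = [[38], [41]].
Since R multiplies P on the left, P = R⁻¹(Q + C).
det R = 5, so R⁻¹ = [[-7/5, 6/5], [1, -1]].
P = R⁻¹(Q + C) = [[-4], [-3]].

P = [[-4], [-3]]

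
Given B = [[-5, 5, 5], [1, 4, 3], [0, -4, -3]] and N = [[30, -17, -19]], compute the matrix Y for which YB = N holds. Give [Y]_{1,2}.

5

Since B sits to the right of Y, Y = NB⁻¹.
det B = -5, so B⁻¹ = [[0, 1, 1], [-3/5, -3, -4], [4/5, 4, 5]].
Y = NB⁻¹ = [[30, -17, -19]] · [[0, 1, 1], [-3/5, -3, -4], [4/5, 4, 5]] = [[-5, 5, 3]].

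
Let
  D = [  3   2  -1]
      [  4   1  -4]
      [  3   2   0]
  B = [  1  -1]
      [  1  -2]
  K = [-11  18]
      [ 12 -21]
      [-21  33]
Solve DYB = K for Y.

Y = [[-5, -2], [3, -3], [-5, -5]]

Y = D⁻¹KB⁻¹ (apply D⁻¹ on the left and B⁻¹ on the right).
det D = -5; the adjugate gives D⁻¹ = [[-8/5, 2/5, 7/5], [12/5, -3/5, -8/5], [-1, 0, 1]].
det B = -1, so B⁻¹ = [[2, -1], [1, -1]].
D⁻¹K = [[-7, 9], [0, 3], [-10, 15]].
Y = (D⁻¹K)B⁻¹ = [[-5, -2], [3, -3], [-5, -5]].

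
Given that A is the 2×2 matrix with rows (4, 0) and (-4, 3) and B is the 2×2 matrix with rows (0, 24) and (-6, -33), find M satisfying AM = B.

A is on the left of M, so left-multiply by A⁻¹: M = A⁻¹B.
det A = 12; the adjugate gives A⁻¹ = [[1/4, 0], [1/3, 1/3]].
M = A⁻¹B = [[1/4, 0], [1/3, 1/3]] · [[0, 24], [-6, -33]] = [[0, 6], [-2, -3]].

M = [[0, 6], [-2, -3]]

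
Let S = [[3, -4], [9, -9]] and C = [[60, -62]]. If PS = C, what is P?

P = [[2, 6]]

Right-multiplying both sides by S⁻¹ gives P = CS⁻¹.
det S = 9, so S⁻¹ = [[-1, 4/9], [-1, 1/3]].
P = CS⁻¹ = [[60, -62]] · [[-1, 4/9], [-1, 1/3]] = [[2, 6]].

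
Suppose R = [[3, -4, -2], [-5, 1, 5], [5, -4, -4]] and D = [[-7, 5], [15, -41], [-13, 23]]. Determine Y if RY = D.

Y = [[-1, 3], [0, 4], [2, -6]]

R is on the left of Y, so left-multiply by R⁻¹: Y = R⁻¹D.
det R = -2; the adjugate gives R⁻¹ = [[-8, 4, 9], [-5/2, 1, 5/2], [-15/2, 4, 17/2]].
Y = R⁻¹D = [[-8, 4, 9], [-5/2, 1, 5/2], [-15/2, 4, 17/2]] · [[-7, 5], [15, -41], [-13, 23]] = [[-1, 3], [0, 4], [2, -6]].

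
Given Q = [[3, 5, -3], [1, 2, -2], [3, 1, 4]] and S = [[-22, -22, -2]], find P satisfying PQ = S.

P = [[-2, -4, -4]]

Right-multiplying both sides by Q⁻¹ gives P = SQ⁻¹.
det Q = -5; the adjugate gives Q⁻¹ = [[-2, 23/5, 4/5], [2, -21/5, -3/5], [1, -12/5, -1/5]].
P = SQ⁻¹ = [[-22, -22, -2]] · [[-2, 23/5, 4/5], [2, -21/5, -3/5], [1, -12/5, -1/5]] = [[-2, -4, -4]].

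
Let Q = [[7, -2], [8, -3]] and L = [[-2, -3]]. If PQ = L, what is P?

P = [[-6, 5]]

Right-multiplying both sides by Q⁻¹ gives P = LQ⁻¹.
det Q = -5, so Q⁻¹ = [[3/5, -2/5], [8/5, -7/5]].
P = LQ⁻¹ = [[-2, -3]] · [[3/5, -2/5], [8/5, -7/5]] = [[-6, 5]].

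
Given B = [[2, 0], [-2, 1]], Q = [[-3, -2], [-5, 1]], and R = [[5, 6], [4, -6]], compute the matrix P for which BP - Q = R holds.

BP = R + Q = [[2, 4], [-1, -5]].
B is on the left of P, so left-multiply by B⁻¹: P = B⁻¹(R + Q).
B has determinant 2; B⁻¹ = [[1/2, 0], [1, 1]].
P = B⁻¹(R + Q) = [[1, 2], [1, -1]].

P = [[1, 2], [1, -1]]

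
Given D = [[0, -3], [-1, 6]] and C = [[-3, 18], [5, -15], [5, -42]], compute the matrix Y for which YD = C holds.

D is on the right of Y, so right-multiply by D⁻¹: Y = CD⁻¹.
det D = -3, so D⁻¹ = [[-2, -1], [-1/3, 0]].
Y = CD⁻¹ = [[-3, 18], [5, -15], [5, -42]] · [[-2, -1], [-1/3, 0]] = [[0, 3], [-5, -5], [4, -5]].

Y = [[0, 3], [-5, -5], [4, -5]]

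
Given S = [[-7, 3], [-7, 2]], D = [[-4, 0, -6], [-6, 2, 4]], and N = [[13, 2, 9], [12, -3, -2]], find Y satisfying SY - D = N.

Y = [[0, 1, 0], [3, 3, 1]]

SY = N + D = [[9, 2, 3], [6, -1, 2]].
Left-multiplying both sides by S⁻¹ gives Y = S⁻¹(N + D).
S has determinant 7; S⁻¹ = [[2/7, -3/7], [1, -1]].
Y = S⁻¹(N + D) = [[0, 1, 0], [3, 3, 1]].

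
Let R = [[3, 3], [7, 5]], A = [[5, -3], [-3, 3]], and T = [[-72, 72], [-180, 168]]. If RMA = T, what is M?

M = [[-3, 5], [3, 3]]

Isolating M: multiply by R⁻¹ from the left and A⁻¹ from the right, so M = R⁻¹TA⁻¹.
det R = -6; the adjugate gives R⁻¹ = [[-5/6, 1/2], [7/6, -1/2]].
A has determinant 6; A⁻¹ = [[1/2, 1/2], [1/2, 5/6]].
R⁻¹T = [[-30, 24], [6, 0]].
M = (R⁻¹T)A⁻¹ = [[-3, 5], [3, 3]].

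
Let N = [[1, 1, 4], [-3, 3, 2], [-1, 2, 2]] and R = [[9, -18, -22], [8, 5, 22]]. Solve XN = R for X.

Since N sits to the right of X, X = RN⁻¹.
det N = -6; the adjugate gives N⁻¹ = [[-1/3, -1, 5/3], [-2/3, -1, 7/3], [1/2, 1/2, -1]].
X = RN⁻¹ = [[9, -18, -22], [8, 5, 22]] · [[-1/3, -1, 5/3], [-2/3, -1, 7/3], [1/2, 1/2, -1]] = [[-2, -2, -5], [5, -2, 3]].

X = [[-2, -2, -5], [5, -2, 3]]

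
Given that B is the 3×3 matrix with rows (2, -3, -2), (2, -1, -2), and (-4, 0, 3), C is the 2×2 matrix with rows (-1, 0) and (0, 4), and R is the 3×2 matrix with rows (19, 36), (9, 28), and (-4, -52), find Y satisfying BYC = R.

Isolating Y: multiply by B⁻¹ from the left and C⁻¹ from the right, so Y = B⁻¹RC⁻¹.
B has determinant -4; B⁻¹ = [[3/4, -9/4, -1], [-1/2, 1/2, 0], [1, -3, -1]].
det C = -4, so C⁻¹ = [[-1, 0], [0, 1/4]].
B⁻¹R = [[-2, 16], [-5, -4], [-4, 4]].
Y = (B⁻¹R)C⁻¹ = [[2, 4], [5, -1], [4, 1]].

Y = [[2, 4], [5, -1], [4, 1]]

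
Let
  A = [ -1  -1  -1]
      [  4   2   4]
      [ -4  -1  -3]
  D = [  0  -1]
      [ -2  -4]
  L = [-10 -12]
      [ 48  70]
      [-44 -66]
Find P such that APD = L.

P = [[4, -3], [3, 2], [1, -4]]

P = A⁻¹LD⁻¹ (apply A⁻¹ on the left and D⁻¹ on the right).
det A = 2, so A⁻¹ = [[-1, -1, -1], [-2, -1/2, 0], [2, 3/2, 1]].
D has determinant -2; D⁻¹ = [[2, -1/2], [-1, 0]].
A⁻¹L = [[6, 8], [-4, -11], [8, 15]].
P = (A⁻¹L)D⁻¹ = [[4, -3], [3, 2], [1, -4]].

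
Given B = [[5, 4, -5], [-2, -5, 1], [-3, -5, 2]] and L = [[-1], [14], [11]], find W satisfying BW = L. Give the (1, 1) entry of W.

3

B is on the left of W, so left-multiply by B⁻¹: W = B⁻¹L.
det B = 4, so B⁻¹ = [[-5/4, 17/4, -21/4], [1/4, -5/4, 5/4], [-5/4, 13/4, -17/4]].
W = B⁻¹L = [[-5/4, 17/4, -21/4], [1/4, -5/4, 5/4], [-5/4, 13/4, -17/4]] · [[-1], [14], [11]] = [[3], [-4], [0]].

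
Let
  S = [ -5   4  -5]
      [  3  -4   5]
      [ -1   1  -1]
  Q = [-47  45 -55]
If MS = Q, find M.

Right-multiplying both sides by S⁻¹ gives M = QS⁻¹.
det S = 2; the adjugate gives S⁻¹ = [[-1/2, -1/2, 0], [-1, 0, 5], [-1/2, 1/2, 4]].
M = QS⁻¹ = [[-47, 45, -55]] · [[-1/2, -1/2, 0], [-1, 0, 5], [-1/2, 1/2, 4]] = [[6, -4, 5]].

M = [[6, -4, 5]]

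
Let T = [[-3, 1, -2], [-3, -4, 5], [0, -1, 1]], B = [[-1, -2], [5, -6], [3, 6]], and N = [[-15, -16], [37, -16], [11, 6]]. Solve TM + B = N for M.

M = [[1, 4], [-5, 2], [3, 2]]

TM = N − B = [[-14, -14], [32, -10], [8, 0]].
Since T multiplies M on the left, M = T⁻¹(N − B).
T has determinant -6; T⁻¹ = [[-1/6, -1/6, 1/2], [-1/2, 1/2, -7/2], [-1/2, 1/2, -5/2]].
M = T⁻¹(N − B) = [[1, 4], [-5, 2], [3, 2]].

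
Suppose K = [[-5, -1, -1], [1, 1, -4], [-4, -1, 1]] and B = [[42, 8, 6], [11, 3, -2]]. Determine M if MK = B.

M = [[-4, -2, -6], [-2, 1, 0]]

Since K sits to the right of M, M = BK⁻¹.
det K = -3, so K⁻¹ = [[1, -2/3, -5/3], [-5, 3, 7], [-1, 1/3, 4/3]].
M = BK⁻¹ = [[42, 8, 6], [11, 3, -2]] · [[1, -2/3, -5/3], [-5, 3, 7], [-1, 1/3, 4/3]] = [[-4, -2, -6], [-2, 1, 0]].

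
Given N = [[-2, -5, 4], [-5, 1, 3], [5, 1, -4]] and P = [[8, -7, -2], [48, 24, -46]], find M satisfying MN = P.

Since N sits to the right of M, M = PN⁻¹.
det N = -1; the adjugate gives N⁻¹ = [[7, 16, 19], [5, 12, 14], [10, 23, 27]].
M = PN⁻¹ = [[8, -7, -2], [48, 24, -46]] · [[7, 16, 19], [5, 12, 14], [10, 23, 27]] = [[1, -2, 0], [-4, -2, 6]].

M = [[1, -2, 0], [-4, -2, 6]]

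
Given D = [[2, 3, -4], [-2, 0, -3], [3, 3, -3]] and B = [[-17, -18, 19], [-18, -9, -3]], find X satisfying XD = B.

D is on the right of X, so right-multiply by D⁻¹: X = BD⁻¹.
det D = -3; the adjugate gives D⁻¹ = [[-3, 1, 3], [5, -2, -14/3], [2, -1, -2]].
X = BD⁻¹ = [[-17, -18, 19], [-18, -9, -3]] · [[-3, 1, 3], [5, -2, -14/3], [2, -1, -2]] = [[-1, 0, -5], [3, 3, -6]].

X = [[-1, 0, -5], [3, 3, -6]]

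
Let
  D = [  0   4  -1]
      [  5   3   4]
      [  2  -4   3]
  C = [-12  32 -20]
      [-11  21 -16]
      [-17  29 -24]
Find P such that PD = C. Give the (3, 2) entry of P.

-1

Right-multiplying both sides by D⁻¹ gives P = CD⁻¹.
D has determinant -2; D⁻¹ = [[-25/2, 4, -19/2], [7/2, -1, 5/2], [13, -4, 10]].
P = CD⁻¹ = [[-12, 32, -20], [-11, 21, -16], [-17, 29, -24]] · [[-25/2, 4, -19/2], [7/2, -1, 5/2], [13, -4, 10]] = [[2, 0, -6], [3, -1, -3], [2, -1, -6]].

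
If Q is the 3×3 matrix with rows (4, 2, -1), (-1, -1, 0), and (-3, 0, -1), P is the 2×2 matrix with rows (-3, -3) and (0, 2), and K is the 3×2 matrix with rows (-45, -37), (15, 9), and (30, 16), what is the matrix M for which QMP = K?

M = [[3, 1], [2, 2], [1, 4]]

M = Q⁻¹KP⁻¹ (apply Q⁻¹ on the left and P⁻¹ on the right).
Q has determinant 5; Q⁻¹ = [[1/5, 2/5, -1/5], [-1/5, -7/5, 1/5], [-3/5, -6/5, -2/5]].
P has determinant -6; P⁻¹ = [[-1/3, -1/2], [0, 1/2]].
Q⁻¹K = [[-9, -7], [-6, -2], [-3, 5]].
M = (Q⁻¹K)P⁻¹ = [[3, 1], [2, 2], [1, 4]].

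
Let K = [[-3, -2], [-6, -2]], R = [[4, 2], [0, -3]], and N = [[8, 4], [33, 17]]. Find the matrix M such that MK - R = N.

M = [[-2, -1], [-3, -4]]

MK = N + R = [[12, 6], [33, 14]].
K is on the right of M, so right-multiply by K⁻¹: M = (N + R)K⁻¹.
K has determinant -6; K⁻¹ = [[1/3, -1/3], [-1, 1/2]].
M = (N + R)K⁻¹ = [[-2, -1], [-3, -4]].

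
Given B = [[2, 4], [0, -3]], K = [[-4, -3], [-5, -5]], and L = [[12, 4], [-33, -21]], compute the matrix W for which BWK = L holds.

Left-multiply by B⁻¹ and right-multiply by K⁻¹: W = B⁻¹LK⁻¹.
det B = -6; the adjugate gives B⁻¹ = [[1/2, 2/3], [0, -1/3]].
det K = 5; the adjugate gives K⁻¹ = [[-1, 3/5], [1, -4/5]].
B⁻¹L = [[-16, -12], [11, 7]].
W = (B⁻¹L)K⁻¹ = [[4, 0], [-4, 1]].

W = [[4, 0], [-4, 1]]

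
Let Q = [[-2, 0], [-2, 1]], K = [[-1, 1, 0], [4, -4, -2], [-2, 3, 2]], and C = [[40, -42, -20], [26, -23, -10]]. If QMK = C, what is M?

M = [[2, -4, 1], [4, 0, 5]]

M = Q⁻¹CK⁻¹ (apply Q⁻¹ on the left and K⁻¹ on the right).
Q has determinant -2; Q⁻¹ = [[-1/2, 0], [-1, 1]].
det K = -2, so K⁻¹ = [[1, 1, 1], [2, 1, 1], [-2, -1/2, 0]].
Q⁻¹C = [[-20, 21, 10], [-14, 19, 10]].
M = (Q⁻¹C)K⁻¹ = [[2, -4, 1], [4, 0, 5]].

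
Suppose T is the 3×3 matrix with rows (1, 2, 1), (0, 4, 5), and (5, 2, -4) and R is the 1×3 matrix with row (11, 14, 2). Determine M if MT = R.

Since T sits to the right of M, M = RT⁻¹.
det T = 4; the adjugate gives T⁻¹ = [[-13/2, 5/2, 3/2], [25/4, -9/4, -5/4], [-5, 2, 1]].
M = RT⁻¹ = [[11, 14, 2]] · [[-13/2, 5/2, 3/2], [25/4, -9/4, -5/4], [-5, 2, 1]] = [[6, 0, 1]].

M = [[6, 0, 1]]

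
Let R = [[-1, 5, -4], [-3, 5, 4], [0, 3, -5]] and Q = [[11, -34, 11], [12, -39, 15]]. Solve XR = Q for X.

X = [[-2, -3, -3], [-3, -3, -3]]

Right-multiplying both sides by R⁻¹ gives X = QR⁻¹.
R has determinant -2; R⁻¹ = [[37/2, -13/2, -20], [15/2, -5/2, -8], [9/2, -3/2, -5]].
X = QR⁻¹ = [[11, -34, 11], [12, -39, 15]] · [[37/2, -13/2, -20], [15/2, -5/2, -8], [9/2, -3/2, -5]] = [[-2, -3, -3], [-3, -3, -3]].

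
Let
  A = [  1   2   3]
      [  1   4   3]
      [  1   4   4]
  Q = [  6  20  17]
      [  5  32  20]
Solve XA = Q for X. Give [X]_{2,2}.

6

A is on the right of X, so right-multiply by A⁻¹: X = QA⁻¹.
A has determinant 2; A⁻¹ = [[2, 2, -3], [-1/2, 1/2, 0], [0, -1, 1]].
X = QA⁻¹ = [[6, 20, 17], [5, 32, 20]] · [[2, 2, -3], [-1/2, 1/2, 0], [0, -1, 1]] = [[2, 5, -1], [-6, 6, 5]].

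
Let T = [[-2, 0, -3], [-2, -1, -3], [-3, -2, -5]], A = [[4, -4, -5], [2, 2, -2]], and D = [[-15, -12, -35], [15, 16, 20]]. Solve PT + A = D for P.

P = [[3, 2, 3], [5, -4, -5]]

PT = D − A = [[-19, -8, -30], [13, 14, 22]].
T is on the right of P, so right-multiply by T⁻¹: P = (D − A)T⁻¹.
T has determinant -1; T⁻¹ = [[1, -6, 3], [1, -1, 0], [-1, 4, -2]].
P = (D − A)T⁻¹ = [[3, 2, 3], [5, -4, -5]].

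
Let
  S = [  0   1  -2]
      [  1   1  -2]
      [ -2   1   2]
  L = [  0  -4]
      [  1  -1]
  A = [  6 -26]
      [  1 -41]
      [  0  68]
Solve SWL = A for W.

W = S⁻¹AL⁻¹ (apply S⁻¹ on the left and L⁻¹ on the right).
S has determinant -4; S⁻¹ = [[-1, 1, 0], [-1/2, 1, 1/2], [-3/4, 1/2, 1/4]].
L has determinant 4; L⁻¹ = [[-1/4, 1], [-1/4, 0]].
S⁻¹A = [[-5, -15], [-2, 6], [-4, 16]].
W = (S⁻¹A)L⁻¹ = [[5, -5], [-1, -2], [-3, -4]].

W = [[5, -5], [-1, -2], [-3, -4]]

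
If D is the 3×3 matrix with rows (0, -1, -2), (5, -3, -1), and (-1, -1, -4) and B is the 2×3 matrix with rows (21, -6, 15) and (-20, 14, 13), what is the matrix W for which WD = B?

D is on the right of W, so right-multiply by D⁻¹: W = BD⁻¹.
det D = -5; the adjugate gives D⁻¹ = [[-11/5, 2/5, 1], [-21/5, 2/5, 2], [8/5, -1/5, -1]].
W = BD⁻¹ = [[21, -6, 15], [-20, 14, 13]] · [[-11/5, 2/5, 1], [-21/5, 2/5, 2], [8/5, -1/5, -1]] = [[3, 3, -6], [6, -5, -5]].

W = [[3, 3, -6], [6, -5, -5]]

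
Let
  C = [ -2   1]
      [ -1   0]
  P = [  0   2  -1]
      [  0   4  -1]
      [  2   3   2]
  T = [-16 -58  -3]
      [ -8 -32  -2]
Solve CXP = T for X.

X = C⁻¹TP⁻¹ (apply C⁻¹ on the left and P⁻¹ on the right).
C has determinant 1; C⁻¹ = [[0, -1], [1, -2]].
det P = 4; the adjugate gives P⁻¹ = [[11/4, -7/4, 1/2], [-1/2, 1/2, 0], [-2, 1, 0]].
C⁻¹T = [[8, 32, 2], [0, 6, 1]].
X = (C⁻¹T)P⁻¹ = [[2, 4, 4], [-5, 4, 0]].

X = [[2, 4, 4], [-5, 4, 0]]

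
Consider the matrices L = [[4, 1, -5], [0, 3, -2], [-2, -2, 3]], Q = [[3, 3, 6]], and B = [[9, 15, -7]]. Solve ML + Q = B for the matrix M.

M = [[0, 2, -3]]

ML = B − Q = [[6, 12, -13]].
L is on the right of M, so right-multiply by L⁻¹: M = (B − Q)L⁻¹.
det L = -6, so L⁻¹ = [[-5/6, -7/6, -13/6], [-2/3, -1/3, -4/3], [-1, -1, -2]].
M = (B − Q)L⁻¹ = [[0, 2, -3]].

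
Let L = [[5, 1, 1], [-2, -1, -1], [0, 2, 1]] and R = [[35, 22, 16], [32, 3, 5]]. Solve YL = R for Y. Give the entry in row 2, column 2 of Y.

-1

Since L sits to the right of Y, Y = RL⁻¹.
det L = 3, so L⁻¹ = [[1/3, 1/3, 0], [2/3, 5/3, 1], [-4/3, -10/3, -1]].
Y = RL⁻¹ = [[35, 22, 16], [32, 3, 5]] · [[1/3, 1/3, 0], [2/3, 5/3, 1], [-4/3, -10/3, -1]] = [[5, -5, 6], [6, -1, -2]].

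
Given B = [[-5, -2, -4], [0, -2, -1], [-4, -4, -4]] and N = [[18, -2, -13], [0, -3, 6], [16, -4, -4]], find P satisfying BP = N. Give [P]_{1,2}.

B is on the left of P, so left-multiply by B⁻¹: P = B⁻¹N.
B has determinant 4; B⁻¹ = [[1, 2, -3/2], [1, 1, -5/4], [-2, -3, 5/2]].
P = B⁻¹N = [[1, 2, -3/2], [1, 1, -5/4], [-2, -3, 5/2]] · [[18, -2, -13], [0, -3, 6], [16, -4, -4]] = [[-6, -2, 5], [-2, 0, -2], [4, 3, -2]].

-2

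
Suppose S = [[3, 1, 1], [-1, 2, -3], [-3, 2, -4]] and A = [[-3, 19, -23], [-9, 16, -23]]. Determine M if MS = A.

S is on the right of M, so right-multiply by S⁻¹: M = AS⁻¹.
det S = 3, so S⁻¹ = [[-2/3, 2, -5/3], [5/3, -3, 8/3], [4/3, -3, 7/3]].
M = AS⁻¹ = [[-3, 19, -23], [-9, 16, -23]] · [[-2/3, 2, -5/3], [5/3, -3, 8/3], [4/3, -3, 7/3]] = [[3, 6, 2], [2, 3, 4]].

M = [[3, 6, 2], [2, 3, 4]]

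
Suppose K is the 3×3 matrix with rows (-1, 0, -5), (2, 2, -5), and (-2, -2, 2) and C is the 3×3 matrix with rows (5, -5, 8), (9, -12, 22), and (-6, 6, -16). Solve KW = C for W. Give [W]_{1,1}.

Left-multiplying both sides by K⁻¹ gives W = K⁻¹C.
det K = 6; the adjugate gives K⁻¹ = [[-1, 5/3, 5/3], [1, -2, -5/2], [0, -1/3, -1/3]].
W = K⁻¹C = [[-1, 5/3, 5/3], [1, -2, -5/2], [0, -1/3, -1/3]] · [[5, -5, 8], [9, -12, 22], [-6, 6, -16]] = [[0, -5, 2], [2, 4, 4], [-1, 2, -2]].

0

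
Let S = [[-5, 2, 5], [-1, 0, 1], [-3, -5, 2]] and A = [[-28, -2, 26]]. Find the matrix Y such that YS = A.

S is on the right of Y, so right-multiply by S⁻¹: Y = AS⁻¹.
det S = -2; the adjugate gives S⁻¹ = [[-5/2, 29/2, -1], [1/2, -5/2, 0], [-5/2, 31/2, -1]].
Y = AS⁻¹ = [[-28, -2, 26]] · [[-5/2, 29/2, -1], [1/2, -5/2, 0], [-5/2, 31/2, -1]] = [[4, 2, 2]].

Y = [[4, 2, 2]]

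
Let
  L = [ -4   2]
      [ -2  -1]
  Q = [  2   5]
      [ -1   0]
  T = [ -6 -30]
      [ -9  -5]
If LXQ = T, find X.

X = [[1, -1], [-1, -5]]

X = L⁻¹TQ⁻¹ (apply L⁻¹ on the left and Q⁻¹ on the right).
L has determinant 8; L⁻¹ = [[-1/8, -1/4], [1/4, -1/2]].
det Q = 5, so Q⁻¹ = [[0, -1], [1/5, 2/5]].
L⁻¹T = [[3, 5], [3, -5]].
X = (L⁻¹T)Q⁻¹ = [[1, -1], [-1, -5]].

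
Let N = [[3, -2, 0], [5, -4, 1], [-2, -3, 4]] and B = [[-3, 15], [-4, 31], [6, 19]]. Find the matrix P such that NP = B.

Since N multiplies P on the left, P = N⁻¹B.
det N = 5, so N⁻¹ = [[-13/5, 8/5, -2/5], [-22/5, 12/5, -3/5], [-23/5, 13/5, -2/5]].
P = N⁻¹B = [[-13/5, 8/5, -2/5], [-22/5, 12/5, -3/5], [-23/5, 13/5, -2/5]] · [[-3, 15], [-4, 31], [6, 19]] = [[-1, 3], [0, -3], [1, 4]].

P = [[-1, 3], [0, -3], [1, 4]]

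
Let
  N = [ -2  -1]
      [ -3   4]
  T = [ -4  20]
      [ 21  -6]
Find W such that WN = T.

Since N sits to the right of W, W = TN⁻¹.
det N = -11, so N⁻¹ = [[-4/11, -1/11], [-3/11, 2/11]].
W = TN⁻¹ = [[-4, 20], [21, -6]] · [[-4/11, -1/11], [-3/11, 2/11]] = [[-4, 4], [-6, -3]].

W = [[-4, 4], [-6, -3]]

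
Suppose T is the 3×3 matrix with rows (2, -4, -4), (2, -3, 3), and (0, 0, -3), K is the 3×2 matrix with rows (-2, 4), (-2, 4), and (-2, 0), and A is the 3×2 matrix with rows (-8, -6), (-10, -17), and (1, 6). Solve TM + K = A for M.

M = [[5, -3], [5, 3], [-1, -2]]

TM = A − K = [[-6, -10], [-8, -21], [3, 6]].
T is on the left of M, so left-multiply by T⁻¹: M = T⁻¹(A − K).
det T = -6; the adjugate gives T⁻¹ = [[-3/2, 2, 4], [-1, 1, 7/3], [0, 0, -1/3]].
M = T⁻¹(A − K) = [[5, -3], [5, 3], [-1, -2]].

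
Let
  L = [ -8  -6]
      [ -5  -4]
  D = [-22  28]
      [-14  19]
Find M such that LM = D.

M = [[2, 1], [1, -6]]

L is on the left of M, so left-multiply by L⁻¹: M = L⁻¹D.
L has determinant 2; L⁻¹ = [[-2, 3], [5/2, -4]].
M = L⁻¹D = [[-2, 3], [5/2, -4]] · [[-22, 28], [-14, 19]] = [[2, 1], [1, -6]].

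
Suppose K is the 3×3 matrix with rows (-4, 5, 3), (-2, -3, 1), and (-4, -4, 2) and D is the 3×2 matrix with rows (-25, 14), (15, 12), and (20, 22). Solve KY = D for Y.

K is on the left of Y, so left-multiply by K⁻¹: Y = K⁻¹D.
det K = -4, so K⁻¹ = [[1/2, 11/2, -7/2], [0, -1, 1/2], [1, 9, -11/2]].
Y = K⁻¹D = [[1/2, 11/2, -7/2], [0, -1, 1/2], [1, 9, -11/2]] · [[-25, 14], [15, 12], [20, 22]] = [[0, -4], [-5, -1], [0, 1]].

Y = [[0, -4], [-5, -1], [0, 1]]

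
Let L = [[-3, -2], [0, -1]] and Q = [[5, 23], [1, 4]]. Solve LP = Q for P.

P = [[-1, -5], [-1, -4]]

Left-multiplying both sides by L⁻¹ gives P = L⁻¹Q.
L has determinant 3; L⁻¹ = [[-1/3, 2/3], [0, -1]].
P = L⁻¹Q = [[-1/3, 2/3], [0, -1]] · [[5, 23], [1, 4]] = [[-1, -5], [-1, -4]].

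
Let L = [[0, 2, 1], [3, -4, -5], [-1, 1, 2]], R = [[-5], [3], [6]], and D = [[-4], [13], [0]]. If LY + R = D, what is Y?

LY = D − R = [[1], [10], [-6]].
Left-multiplying both sides by L⁻¹ gives Y = L⁻¹(D − R).
L has determinant -3; L⁻¹ = [[1, 1, 2], [1/3, -1/3, -1], [1/3, 2/3, 2]].
Y = L⁻¹(D − R) = [[-1], [3], [-5]].

Y = [[-1], [3], [-5]]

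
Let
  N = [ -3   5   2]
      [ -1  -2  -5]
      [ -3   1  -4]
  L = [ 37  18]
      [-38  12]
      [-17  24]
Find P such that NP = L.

Since N multiplies P on the left, P = N⁻¹L.
N has determinant 2; N⁻¹ = [[13/2, 11, -21/2], [11/2, 9, -17/2], [-7/2, -6, 11/2]].
P = N⁻¹L = [[13/2, 11, -21/2], [11/2, 9, -17/2], [-7/2, -6, 11/2]] · [[37, 18], [-38, 12], [-17, 24]] = [[1, -3], [6, 3], [5, -3]].

P = [[1, -3], [6, 3], [5, -3]]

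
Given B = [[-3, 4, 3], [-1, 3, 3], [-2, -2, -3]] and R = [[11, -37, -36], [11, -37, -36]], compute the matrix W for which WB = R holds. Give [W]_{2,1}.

B is on the right of W, so right-multiply by B⁻¹: W = RB⁻¹.
B has determinant -3; B⁻¹ = [[1, -2, -1], [3, -5, -2], [-8/3, 14/3, 5/3]].
W = RB⁻¹ = [[11, -37, -36], [11, -37, -36]] · [[1, -2, -1], [3, -5, -2], [-8/3, 14/3, 5/3]] = [[-4, -5, 3], [-4, -5, 3]].

-4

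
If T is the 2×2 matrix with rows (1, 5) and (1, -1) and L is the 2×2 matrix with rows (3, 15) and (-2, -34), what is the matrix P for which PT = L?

T is on the right of P, so right-multiply by T⁻¹: P = LT⁻¹.
det T = -6; the adjugate gives T⁻¹ = [[1/6, 5/6], [1/6, -1/6]].
P = LT⁻¹ = [[3, 15], [-2, -34]] · [[1/6, 5/6], [1/6, -1/6]] = [[3, 0], [-6, 4]].

P = [[3, 0], [-6, 4]]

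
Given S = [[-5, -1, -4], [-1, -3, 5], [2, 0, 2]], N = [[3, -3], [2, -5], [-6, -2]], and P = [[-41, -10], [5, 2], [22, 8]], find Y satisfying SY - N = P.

Y = [[5, 5], [1, -4], [3, -2]]

SY = P + N = [[-38, -13], [7, -3], [16, 6]].
Since S multiplies Y on the left, Y = S⁻¹(P + N).
det S = -6, so S⁻¹ = [[1, -1/3, 17/6], [-2, 1/3, -29/6], [-1, 1/3, -7/3]].
Y = S⁻¹(P + N) = [[5, 5], [1, -4], [3, -2]].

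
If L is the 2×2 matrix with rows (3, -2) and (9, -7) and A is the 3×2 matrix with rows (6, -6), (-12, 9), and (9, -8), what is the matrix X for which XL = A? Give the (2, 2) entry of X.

Right-multiplying both sides by L⁻¹ gives X = AL⁻¹.
L has determinant -3; L⁻¹ = [[7/3, -2/3], [3, -1]].
X = AL⁻¹ = [[6, -6], [-12, 9], [9, -8]] · [[7/3, -2/3], [3, -1]] = [[-4, 2], [-1, -1], [-3, 2]].

-1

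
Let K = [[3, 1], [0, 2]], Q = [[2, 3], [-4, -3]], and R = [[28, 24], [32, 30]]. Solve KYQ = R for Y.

Isolating Y: multiply by K⁻¹ from the left and Q⁻¹ from the right, so Y = K⁻¹RQ⁻¹.
det K = 6, so K⁻¹ = [[1/3, -1/6], [0, 1/2]].
det Q = 6; the adjugate gives Q⁻¹ = [[-1/2, -1/2], [2/3, 1/3]].
K⁻¹R = [[4, 3], [16, 15]].
Y = (K⁻¹R)Q⁻¹ = [[0, -1], [2, -3]].

Y = [[0, -1], [2, -3]]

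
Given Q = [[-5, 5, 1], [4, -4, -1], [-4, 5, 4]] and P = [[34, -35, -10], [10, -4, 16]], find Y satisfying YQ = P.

Q is on the right of Y, so right-multiply by Q⁻¹: Y = PQ⁻¹.
Q has determinant -1; Q⁻¹ = [[11, 15, 1], [12, 16, 1], [-4, -5, 0]].
Y = PQ⁻¹ = [[34, -35, -10], [10, -4, 16]] · [[11, 15, 1], [12, 16, 1], [-4, -5, 0]] = [[-6, 0, -1], [-2, 6, 6]].

Y = [[-6, 0, -1], [-2, 6, 6]]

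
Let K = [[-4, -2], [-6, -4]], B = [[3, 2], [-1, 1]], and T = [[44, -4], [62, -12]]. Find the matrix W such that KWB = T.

Left-multiply by K⁻¹ and right-multiply by B⁻¹: W = K⁻¹TB⁻¹.
det K = 4, so K⁻¹ = [[-1, 1/2], [3/2, -1]].
det B = 5, so B⁻¹ = [[1/5, -2/5], [1/5, 3/5]].
K⁻¹T = [[-13, -2], [4, 6]].
W = (K⁻¹T)B⁻¹ = [[-3, 4], [2, 2]].

W = [[-3, 4], [2, 2]]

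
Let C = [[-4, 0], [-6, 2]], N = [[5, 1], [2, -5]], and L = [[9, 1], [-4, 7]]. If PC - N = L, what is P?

PC = L + N = [[14, 2], [-2, 2]].
Right-multiplying both sides by C⁻¹ gives P = (L + N)C⁻¹.
C has determinant -8; C⁻¹ = [[-1/4, 0], [-3/4, 1/2]].
P = (L + N)C⁻¹ = [[-5, 1], [-1, 1]].

P = [[-5, 1], [-1, 1]]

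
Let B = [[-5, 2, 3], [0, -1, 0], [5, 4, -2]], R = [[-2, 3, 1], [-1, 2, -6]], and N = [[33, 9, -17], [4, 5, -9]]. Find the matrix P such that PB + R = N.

P = [[-4, -2, 3], [-1, -5, 0]]

PB = N − R = [[35, 6, -18], [5, 3, -3]].
B is on the right of P, so right-multiply by B⁻¹: P = (N − R)B⁻¹.
det B = 5; the adjugate gives B⁻¹ = [[2/5, 16/5, 3/5], [0, -1, 0], [1, 6, 1]].
P = (N − R)B⁻¹ = [[-4, -2, 3], [-1, -5, 0]].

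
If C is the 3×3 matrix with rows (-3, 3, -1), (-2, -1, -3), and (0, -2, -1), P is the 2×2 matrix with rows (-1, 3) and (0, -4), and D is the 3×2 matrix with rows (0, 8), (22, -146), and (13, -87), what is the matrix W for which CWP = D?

Isolating W: multiply by C⁻¹ from the left and P⁻¹ from the right, so W = C⁻¹DP⁻¹.
det C = 5, so C⁻¹ = [[-1, 1, -2], [-2/5, 3/5, -7/5], [4/5, -6/5, 9/5]].
det P = 4; the adjugate gives P⁻¹ = [[-1, -3/4], [0, -1/4]].
C⁻¹D = [[-4, 20], [-5, 31], [-3, 25]].
W = (C⁻¹D)P⁻¹ = [[4, -2], [5, -4], [3, -4]].

W = [[4, -2], [5, -4], [3, -4]]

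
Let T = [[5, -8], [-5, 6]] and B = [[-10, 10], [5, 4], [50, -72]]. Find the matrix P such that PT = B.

P = [[1, 3], [-5, -6], [6, -4]]

Since T sits to the right of P, P = BT⁻¹.
det T = -10; the adjugate gives T⁻¹ = [[-3/5, -4/5], [-1/2, -1/2]].
P = BT⁻¹ = [[-10, 10], [5, 4], [50, -72]] · [[-3/5, -4/5], [-1/2, -1/2]] = [[1, 3], [-5, -6], [6, -4]].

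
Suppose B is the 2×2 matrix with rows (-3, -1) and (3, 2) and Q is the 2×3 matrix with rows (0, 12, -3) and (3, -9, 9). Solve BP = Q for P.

P = [[-1, -5, -1], [3, 3, 6]]

Since B multiplies P on the left, P = B⁻¹Q.
det B = -3, so B⁻¹ = [[-2/3, -1/3], [1, 1]].
P = B⁻¹Q = [[-2/3, -1/3], [1, 1]] · [[0, 12, -3], [3, -9, 9]] = [[-1, -5, -1], [3, 3, 6]].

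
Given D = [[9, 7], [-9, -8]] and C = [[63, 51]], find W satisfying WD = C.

W = [[5, -2]]

D is on the right of W, so right-multiply by D⁻¹: W = CD⁻¹.
det D = -9; the adjugate gives D⁻¹ = [[8/9, 7/9], [-1, -1]].
W = CD⁻¹ = [[63, 51]] · [[8/9, 7/9], [-1, -1]] = [[5, -2]].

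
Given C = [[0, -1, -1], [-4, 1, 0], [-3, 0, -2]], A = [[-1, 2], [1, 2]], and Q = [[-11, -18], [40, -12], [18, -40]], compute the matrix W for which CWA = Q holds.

W = [[5, -3], [-3, 5], [2, 5]]

Left-multiply by C⁻¹ and right-multiply by A⁻¹: W = C⁻¹QA⁻¹.
det C = 5; the adjugate gives C⁻¹ = [[-2/5, -2/5, 1/5], [-8/5, -3/5, 4/5], [3/5, 3/5, -4/5]].
A has determinant -4; A⁻¹ = [[-1/2, 1/2], [1/4, 1/4]].
C⁻¹Q = [[-8, 4], [8, 4], [3, 14]].
W = (C⁻¹Q)A⁻¹ = [[5, -3], [-3, 5], [2, 5]].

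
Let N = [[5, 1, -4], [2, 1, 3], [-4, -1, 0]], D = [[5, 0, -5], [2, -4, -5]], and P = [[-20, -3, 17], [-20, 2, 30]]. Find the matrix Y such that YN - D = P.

Y = [[-3, 0, 0], [-4, 3, 1]]

YN = P + D = [[-15, -3, 12], [-18, -2, 25]].
N is on the right of Y, so right-multiply by N⁻¹: Y = (P + D)N⁻¹.
det N = -5; the adjugate gives N⁻¹ = [[-3/5, -4/5, -7/5], [12/5, 16/5, 23/5], [-2/5, -1/5, -3/5]].
Y = (P + D)N⁻¹ = [[-3, 0, 0], [-4, 3, 1]].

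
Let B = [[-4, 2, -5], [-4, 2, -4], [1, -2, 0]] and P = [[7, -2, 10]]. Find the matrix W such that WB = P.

Right-multiplying both sides by B⁻¹ gives W = PB⁻¹.
det B = -6, so B⁻¹ = [[4/3, -5/3, -1/3], [2/3, -5/6, -2/3], [-1, 1, 0]].
W = PB⁻¹ = [[7, -2, 10]] · [[4/3, -5/3, -1/3], [2/3, -5/6, -2/3], [-1, 1, 0]] = [[-2, 0, -1]].

W = [[-2, 0, -1]]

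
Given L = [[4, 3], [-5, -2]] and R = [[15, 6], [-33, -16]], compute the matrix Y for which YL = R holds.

L is on the right of Y, so right-multiply by L⁻¹: Y = RL⁻¹.
det L = 7, so L⁻¹ = [[-2/7, -3/7], [5/7, 4/7]].
Y = RL⁻¹ = [[15, 6], [-33, -16]] · [[-2/7, -3/7], [5/7, 4/7]] = [[0, -3], [-2, 5]].

Y = [[0, -3], [-2, 5]]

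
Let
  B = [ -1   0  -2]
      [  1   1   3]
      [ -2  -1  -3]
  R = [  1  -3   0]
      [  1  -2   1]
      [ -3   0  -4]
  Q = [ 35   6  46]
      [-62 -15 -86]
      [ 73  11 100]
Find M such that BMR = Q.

Left-multiply by B⁻¹ and right-multiply by R⁻¹: M = B⁻¹QR⁻¹.
det B = -2, so B⁻¹ = [[0, -1, -1], [3/2, 1/2, -1/2], [-1/2, 1/2, 1/2]].
det R = 5, so R⁻¹ = [[8/5, -12/5, -3/5], [1/5, -4/5, -1/5], [-6/5, 9/5, 1/5]].
B⁻¹Q = [[-11, 4, -14], [-15, -4, -24], [-12, -5, -16]].
M = (B⁻¹Q)R⁻¹ = [[0, -2, 3], [4, -4, 5], [-1, 4, 5]].

M = [[0, -2, 3], [4, -4, 5], [-1, 4, 5]]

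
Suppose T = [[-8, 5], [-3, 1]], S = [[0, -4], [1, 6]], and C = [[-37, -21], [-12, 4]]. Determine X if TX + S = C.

TX = C − S = [[-37, -17], [-13, -2]].
Since T multiplies X on the left, X = T⁻¹(C − S).
det T = 7; the adjugate gives T⁻¹ = [[1/7, -5/7], [3/7, -8/7]].
X = T⁻¹(C − S) = [[4, -1], [-1, -5]].

X = [[4, -1], [-1, -5]]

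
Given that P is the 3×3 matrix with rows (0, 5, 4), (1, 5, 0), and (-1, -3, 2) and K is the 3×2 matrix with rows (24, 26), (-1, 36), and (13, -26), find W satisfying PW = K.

W = [[-1, 6], [0, 6], [6, -1]]

Since P multiplies W on the left, W = P⁻¹K.
P has determinant -2; P⁻¹ = [[-5, 11, 10], [1, -2, -2], [-1, 5/2, 5/2]].
W = P⁻¹K = [[-5, 11, 10], [1, -2, -2], [-1, 5/2, 5/2]] · [[24, 26], [-1, 36], [13, -26]] = [[-1, 6], [0, 6], [6, -1]].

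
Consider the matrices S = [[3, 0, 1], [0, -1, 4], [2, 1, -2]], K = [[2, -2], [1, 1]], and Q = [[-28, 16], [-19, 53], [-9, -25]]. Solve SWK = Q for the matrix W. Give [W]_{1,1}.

-2

W = S⁻¹QK⁻¹ (apply S⁻¹ on the left and K⁻¹ on the right).
S has determinant -4; S⁻¹ = [[1/2, -1/4, -1/4], [-2, 2, 3], [-1/2, 3/4, 3/4]].
K has determinant 4; K⁻¹ = [[1/4, 1/2], [-1/4, 1/2]].
S⁻¹Q = [[-7, 1], [-9, -1], [-7, 13]].
W = (S⁻¹Q)K⁻¹ = [[-2, -3], [-2, -5], [-5, 3]].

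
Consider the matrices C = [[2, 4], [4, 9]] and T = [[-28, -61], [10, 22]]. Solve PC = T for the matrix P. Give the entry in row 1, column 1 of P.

Right-multiplying both sides by C⁻¹ gives P = TC⁻¹.
C has determinant 2; C⁻¹ = [[9/2, -2], [-2, 1]].
P = TC⁻¹ = [[-28, -61], [10, 22]] · [[9/2, -2], [-2, 1]] = [[-4, -5], [1, 2]].

-4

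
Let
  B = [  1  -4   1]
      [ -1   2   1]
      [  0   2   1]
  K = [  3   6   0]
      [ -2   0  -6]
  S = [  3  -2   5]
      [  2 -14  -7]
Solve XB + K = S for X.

XB = S − K = [[0, -8, 5], [4, -14, -1]].
Right-multiplying both sides by B⁻¹ gives X = (S − K)B⁻¹.
det B = -6; the adjugate gives B⁻¹ = [[0, -1, 1], [-1/6, -1/6, 1/3], [1/3, 1/3, 1/3]].
X = (S − K)B⁻¹ = [[3, 3, -1], [2, -2, -1]].

X = [[3, 3, -1], [2, -2, -1]]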